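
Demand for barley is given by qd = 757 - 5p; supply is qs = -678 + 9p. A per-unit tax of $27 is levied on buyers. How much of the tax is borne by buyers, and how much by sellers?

Buyers bear 243/14, sellers bear 135/14

Pre-tax equilibrium: p* = 102.5, q* = 244.5.
Tax on buyers shifts demand to qd = 757 − 5(p + 27) = 622 - 5p.
622 - 5p = -678 + 9p gives seller price ps = 650/7; buyers pay pb = 650/7 + 27 = 839/7.
New quantity: q = 757 − 5(839/7) = 1104/7.
Buyer burden = 839/7 − 102.5 = 243/14; seller burden = 102.5 − 650/7 = 135/14.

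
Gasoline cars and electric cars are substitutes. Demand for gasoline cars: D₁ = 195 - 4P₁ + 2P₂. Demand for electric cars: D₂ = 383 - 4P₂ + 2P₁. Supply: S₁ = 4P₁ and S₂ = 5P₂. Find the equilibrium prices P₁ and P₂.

P₁ = 2521/68, P₂ = 1727/34

Market 1: 195 - 4P₁ + 2P₂ = 4P₁ → 8P₁ - 2P₂ = 195.
Market 2: 9P₂ - 2P₁ = 383.
Eliminating P₂: 9×(1) + 2×(2) gives 68P₁ = 2521, so P₁ = 2521/68.
Back-substitute into (2): P₂ = (383 + 2×2521/68) / 9 = 1727/34.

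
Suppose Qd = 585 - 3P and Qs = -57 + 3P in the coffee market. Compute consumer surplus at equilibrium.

Equilibrium: 585 - 3P = -57 + 3P gives P* = 107, Q* = 264.
Demand choke price (Qd = 0): P = 195.
CS = ½(195 − 107)(264) = 11616.

Consumer surplus = 11616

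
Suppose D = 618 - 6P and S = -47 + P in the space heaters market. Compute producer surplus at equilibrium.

Producer surplus = 1152

Equilibrium: 618 - 6P = -47 + P gives P* = 95, Q* = 48.
Supply starts at P = 47 (where S = 0).
PS = ½(95 − 47)(48) = 1152.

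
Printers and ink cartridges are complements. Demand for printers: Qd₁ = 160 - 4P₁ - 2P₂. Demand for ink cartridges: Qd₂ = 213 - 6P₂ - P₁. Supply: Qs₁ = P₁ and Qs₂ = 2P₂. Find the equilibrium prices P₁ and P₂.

P₁ = 427/19, P₂ = 905/38

Market 1: 160 - 4P₁ - 2P₂ = P₁ → 5P₁ + 2P₂ = 160.
Market 2: 8P₂ + P₁ = 213.
Eliminating P₂: 8×(1) − 2×(2) gives 38P₁ = 854, so P₁ = 427/19.
Back-substitute into (2): P₂ = (213 − 1×427/19) / 8 = 905/38.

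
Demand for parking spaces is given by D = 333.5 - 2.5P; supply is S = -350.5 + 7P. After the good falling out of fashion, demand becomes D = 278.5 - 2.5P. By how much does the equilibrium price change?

Original equilibrium: P* = 72, Q* = 153.5.
New equilibrium: 278.5 - 2.5P = -350.5 + 7P, so 629 = 9.5P and P' = 1258/19; Q' = 278.5 − 2.5(1258/19) = 4293/38.
Change in price: 1258/19 − 72 = -110/19.

ΔP = -110/19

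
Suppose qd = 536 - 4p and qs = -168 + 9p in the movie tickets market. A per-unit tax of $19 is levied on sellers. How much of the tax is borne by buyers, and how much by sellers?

Pre-tax equilibrium: p* = 704/13, q* = 4152/13.
Tax on sellers shifts supply to qs = -168 + 9(p − 19) = -339 + 9p.
536 - 4p = -339 + 9p gives buyer price pb = 875/13; sellers receive ps = 875/13 − 19 = 628/13.
New quantity: q = 536 − 4(875/13) = 3468/13.
Buyer burden = 875/13 − 704/13 = 171/13; seller burden = 704/13 − 628/13 = 76/13.

Buyers bear 171/13, sellers bear 76/13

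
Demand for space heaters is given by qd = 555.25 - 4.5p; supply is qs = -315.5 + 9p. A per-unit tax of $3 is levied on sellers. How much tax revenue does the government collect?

Tax revenue = 768

Pre-tax equilibrium: p* = 64.5, q* = 265.
Tax on sellers shifts supply to qs = -315.5 + 9(p − 3) = -342.5 + 9p.
555.25 - 4.5p = -342.5 + 9p gives buyer price pb = 66.5; sellers receive ps = 66.5 − 3 = 63.5.
New quantity: q = 555.25 − 4.5(66.5) = 256.
Revenue = 3 × 256 = 768.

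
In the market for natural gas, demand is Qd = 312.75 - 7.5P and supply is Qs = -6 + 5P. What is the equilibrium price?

P* = 25.5

Set Qd = Qs: 312.75 - 7.5P = -6 + 5P.
318.75 = 12.5P, so P* = 25.5.
Q* = 312.75 − 7.5(25.5) = 121.5.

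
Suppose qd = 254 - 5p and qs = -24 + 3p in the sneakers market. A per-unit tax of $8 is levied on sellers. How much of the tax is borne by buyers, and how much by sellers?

Pre-tax equilibrium: p* = 34.75, q* = 80.25.
Tax on sellers shifts supply to qs = -24 + 3(p − 8) = -48 + 3p.
254 - 5p = -48 + 3p gives buyer price pb = 37.75; sellers receive ps = 37.75 − 8 = 29.75.
New quantity: q = 254 − 5(37.75) = 65.25.
Buyer burden = 37.75 − 34.75 = 3; seller burden = 34.75 − 29.75 = 5.

Buyers bear $3, sellers bear $5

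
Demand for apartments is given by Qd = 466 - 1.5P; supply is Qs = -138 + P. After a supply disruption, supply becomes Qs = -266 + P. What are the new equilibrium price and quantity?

P' = 292.8, Q' = 26.8

Original equilibrium: P* = 241.6, Q* = 103.6.
New equilibrium: 466 - 1.5P = -266 + P, so 732 = 2.5P and P' = 292.8; Q' = 466 − 1.5(292.8) = 26.8.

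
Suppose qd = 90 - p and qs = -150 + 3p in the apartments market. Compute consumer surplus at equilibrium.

Equilibrium: 90 - p = -150 + 3p gives p* = 60, q* = 30.
Demand choke price (qd = 0): p = 90.
CS = ½(90 − 60)(30) = 450.

Consumer surplus = 450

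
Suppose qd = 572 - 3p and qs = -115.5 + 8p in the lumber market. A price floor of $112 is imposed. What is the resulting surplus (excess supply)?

Surplus = 544.5

Equilibrium price would be p* = 62.5, so the floor at 112 binds.
At p = 112: qd = 236, qs = 780.5.
Surplus = 780.5 − 236 = 544.5.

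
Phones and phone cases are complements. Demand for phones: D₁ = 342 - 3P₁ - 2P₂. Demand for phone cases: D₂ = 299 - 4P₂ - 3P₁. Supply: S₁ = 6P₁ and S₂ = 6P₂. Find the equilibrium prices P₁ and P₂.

Market 1: 342 - 3P₁ - 2P₂ = 6P₁ → 9P₁ + 2P₂ = 342.
Market 2: 10P₂ + 3P₁ = 299.
Eliminating P₂: 10×(1) − 2×(2) gives 84P₁ = 2822, so P₁ = 1411/42.
Back-substitute into (2): P₂ = (299 − 3×1411/42) / 10 = 555/28.

P₁ = 1411/42, P₂ = 555/28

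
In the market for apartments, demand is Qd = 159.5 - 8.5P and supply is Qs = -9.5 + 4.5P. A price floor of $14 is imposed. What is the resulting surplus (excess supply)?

Equilibrium price would be P* = 13, so the floor at 14 binds.
At P = 14: Qd = 40.5, Qs = 53.5.
Surplus = 53.5 − 40.5 = 13.

Surplus = 13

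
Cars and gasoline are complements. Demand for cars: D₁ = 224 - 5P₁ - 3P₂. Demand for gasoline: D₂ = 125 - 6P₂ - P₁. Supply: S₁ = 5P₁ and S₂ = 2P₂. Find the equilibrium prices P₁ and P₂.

P₁ = 1417/77, P₂ = 1026/77

Market 1: 224 - 5P₁ - 3P₂ = 5P₁ → 10P₁ + 3P₂ = 224.
Market 2: 8P₂ + P₁ = 125.
Eliminating P₂: 8×(1) − 3×(2) gives 77P₁ = 1417, so P₁ = 1417/77.
Back-substitute into (2): P₂ = (125 − 1×1417/77) / 8 = 1026/77.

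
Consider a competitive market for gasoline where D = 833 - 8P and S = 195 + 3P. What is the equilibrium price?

P* = 58

Set D = S: 833 - 8P = 195 + 3P.
638 = 11P, so P* = 58.
Q* = 833 − 8(58) = 369.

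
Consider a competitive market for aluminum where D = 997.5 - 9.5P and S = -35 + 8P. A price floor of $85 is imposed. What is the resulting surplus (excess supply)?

Equilibrium price would be P* = 59, so the floor at 85 binds.
At P = 85: D = 190, S = 645.
Surplus = 645 − 190 = 455.

Surplus = 455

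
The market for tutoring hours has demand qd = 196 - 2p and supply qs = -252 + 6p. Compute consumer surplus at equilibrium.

Equilibrium: 196 - 2p = -252 + 6p gives p* = 56, q* = 84.
Demand choke price (qd = 0): p = 98.
CS = ½(98 − 56)(84) = 1764.

Consumer surplus = 1764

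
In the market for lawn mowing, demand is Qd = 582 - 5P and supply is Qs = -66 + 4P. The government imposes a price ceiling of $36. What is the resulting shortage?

Equilibrium price would be P* = 72, so the ceiling at 36 binds.
At P = 36: Qd = 582 − 5(36) = 402, Qs = -66 + 4(36) = 78.
Shortage = 402 − 78 = 324.

Shortage = 324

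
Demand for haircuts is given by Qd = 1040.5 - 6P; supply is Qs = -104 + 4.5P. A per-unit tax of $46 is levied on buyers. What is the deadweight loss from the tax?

Deadweight loss = 19044/7

Pre-tax equilibrium: P* = 109, Q* = 386.5.
Tax on buyers shifts demand to Qd = 1040.5 − 6(P + 46) = 764.5 - 6P.
764.5 - 6P = -104 + 4.5P gives seller price Ps = 579/7; buyers pay Pb = 579/7 + 46 = 901/7.
New quantity: Q = 1040.5 − 6(901/7) = 3755/14.
DWL = ½ × 46 × (386.5 − 3755/14) = 19044/7.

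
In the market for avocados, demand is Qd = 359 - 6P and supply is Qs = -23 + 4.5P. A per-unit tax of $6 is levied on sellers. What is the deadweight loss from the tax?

Deadweight loss = 324/7

Pre-tax equilibrium: P* = 764/21, Q* = 985/7.
Tax on sellers shifts supply to Qs = -23 + 4.5(P − 6) = -50 + 4.5P.
359 - 6P = -50 + 4.5P gives buyer price Pb = 818/21; sellers receive Ps = 818/21 − 6 = 692/21.
New quantity: Q = 359 − 6(818/21) = 877/7.
DWL = ½ × 6 × (985/7 − 877/7) = 324/7.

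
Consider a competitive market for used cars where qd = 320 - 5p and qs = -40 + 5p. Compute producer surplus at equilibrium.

Producer surplus = 1960

Equilibrium: 320 - 5p = -40 + 5p gives p* = 36, q* = 140.
Supply starts at p = 8 (where qs = 0).
PS = ½(36 − 8)(140) = 1960.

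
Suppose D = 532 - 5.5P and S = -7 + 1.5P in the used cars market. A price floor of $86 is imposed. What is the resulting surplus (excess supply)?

Surplus = 63

Equilibrium price would be P* = 77, so the floor at 86 binds.
At P = 86: D = 59, S = 122.
Surplus = 122 − 59 = 63.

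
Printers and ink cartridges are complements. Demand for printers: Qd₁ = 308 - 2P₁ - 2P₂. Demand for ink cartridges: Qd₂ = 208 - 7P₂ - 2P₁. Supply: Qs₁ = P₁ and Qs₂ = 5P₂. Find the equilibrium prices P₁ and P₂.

P₁ = 102.5, P₂ = 0.25

Market 1: 308 - 2P₁ - 2P₂ = P₁ → 3P₁ + 2P₂ = 308.
Market 2: 12P₂ + 2P₁ = 208.
Eliminating P₂: 12×(1) − 2×(2) gives 32P₁ = 3280, so P₁ = 102.5.
Back-substitute into (2): P₂ = (208 − 2×102.5) / 12 = 0.25.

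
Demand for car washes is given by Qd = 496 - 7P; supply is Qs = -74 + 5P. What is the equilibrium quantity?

Q* = 163.5

Set Qd = Qs: 496 - 7P = -74 + 5P.
570 = 12P, so P* = 47.5.
Q* = 496 − 7(47.5) = 163.5.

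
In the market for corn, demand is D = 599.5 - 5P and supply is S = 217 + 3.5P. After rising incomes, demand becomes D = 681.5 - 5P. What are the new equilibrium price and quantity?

P' = 929/17, Q' = 13881/34

Original equilibrium: P* = 45, Q* = 374.5.
New equilibrium: 681.5 - 5P = 217 + 3.5P, so 464.5 = 8.5P and P' = 929/17; Q' = 681.5 − 5(929/17) = 13881/34.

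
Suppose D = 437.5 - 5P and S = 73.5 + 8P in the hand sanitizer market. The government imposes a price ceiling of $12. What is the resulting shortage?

Shortage = 208

Equilibrium price would be P* = 28, so the ceiling at 12 binds.
At P = 12: D = 437.5 − 5(12) = 377.5, S = 73.5 + 8(12) = 169.5.
Shortage = 377.5 − 169.5 = 208.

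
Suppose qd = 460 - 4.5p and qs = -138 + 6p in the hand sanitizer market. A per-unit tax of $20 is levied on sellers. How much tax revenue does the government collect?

Pre-tax equilibrium: p* = 1196/21, q* = 1426/7.
Tax on sellers shifts supply to qs = -138 + 6(p − 20) = -258 + 6p.
460 - 4.5p = -258 + 6p gives buyer price pb = 1436/21; sellers receive ps = 1436/21 − 20 = 1016/21.
New quantity: q = 460 − 4.5(1436/21) = 1066/7.
Revenue = 20 × 1066/7 = 21320/7.

Tax revenue = 21320/7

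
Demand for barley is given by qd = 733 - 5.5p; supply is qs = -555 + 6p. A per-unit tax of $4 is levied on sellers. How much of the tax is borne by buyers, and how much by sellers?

Buyers bear 48/23, sellers bear 44/23

Pre-tax equilibrium: p* = 112, q* = 117.
Tax on sellers shifts supply to qs = -555 + 6(p − 4) = -579 + 6p.
733 - 5.5p = -579 + 6p gives buyer price pb = 2624/23; sellers receive ps = 2624/23 − 4 = 2532/23.
New quantity: q = 733 − 5.5(2624/23) = 2427/23.
Buyer burden = 2624/23 − 112 = 48/23; seller burden = 112 − 2532/23 = 44/23.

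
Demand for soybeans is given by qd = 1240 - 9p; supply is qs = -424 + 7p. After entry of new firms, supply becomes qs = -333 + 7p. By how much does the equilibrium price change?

Δp = -5.6875

Original equilibrium: p* = 104, q* = 304.
New equilibrium: 1240 - 9p = -333 + 7p, so 1573 = 16p and p' = 98.3125; q' = 1240 − 9(98.3125) = 355.1875.
Change in price: 98.3125 − 104 = -5.6875.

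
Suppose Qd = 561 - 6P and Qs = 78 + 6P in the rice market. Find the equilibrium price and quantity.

P* = 40.25, Q* = 319.5

Set Qd = Qs: 561 - 6P = 78 + 6P.
483 = 12P, so P* = 40.25.
Q* = 561 − 6(40.25) = 319.5.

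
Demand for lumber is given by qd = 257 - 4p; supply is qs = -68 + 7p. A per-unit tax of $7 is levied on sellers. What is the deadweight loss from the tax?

Deadweight loss = 686/11

Pre-tax equilibrium: p* = 325/11, q* = 1527/11.
Tax on sellers shifts supply to qs = -68 + 7(p − 7) = -117 + 7p.
257 - 4p = -117 + 7p gives buyer price pb = 34; sellers receive ps = 34 − 7 = 27.
New quantity: q = 257 − 4(34) = 121.
DWL = ½ × 7 × (1527/11 − 121) = 686/11.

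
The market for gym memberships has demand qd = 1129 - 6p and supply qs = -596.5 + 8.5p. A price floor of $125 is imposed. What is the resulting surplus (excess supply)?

Equilibrium price would be p* = 119, so the floor at 125 binds.
At p = 125: qd = 379, qs = 466.
Surplus = 466 − 379 = 87.

Surplus = 87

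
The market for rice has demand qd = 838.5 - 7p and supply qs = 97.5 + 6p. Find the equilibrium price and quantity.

Set qd = qs: 838.5 - 7p = 97.5 + 6p.
741 = 13p, so p* = 57.
q* = 838.5 − 7(57) = 439.5.

p* = 57, q* = 439.5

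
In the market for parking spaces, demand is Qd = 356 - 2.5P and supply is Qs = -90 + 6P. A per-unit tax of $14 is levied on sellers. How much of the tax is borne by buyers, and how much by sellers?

Buyers bear 168/17, sellers bear 70/17

Pre-tax equilibrium: P* = 892/17, Q* = 3822/17.
Tax on sellers shifts supply to Qs = -90 + 6(P − 14) = -174 + 6P.
356 - 2.5P = -174 + 6P gives buyer price Pb = 1060/17; sellers receive Ps = 1060/17 − 14 = 822/17.
New quantity: Q = 356 − 2.5(1060/17) = 3402/17.
Buyer burden = 1060/17 − 892/17 = 168/17; seller burden = 892/17 − 822/17 = 70/17.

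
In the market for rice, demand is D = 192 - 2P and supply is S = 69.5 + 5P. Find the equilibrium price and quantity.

P* = 17.5, Q* = 157

Set D = S: 192 - 2P = 69.5 + 5P.
122.5 = 7P, so P* = 17.5.
Q* = 192 − 2(17.5) = 157.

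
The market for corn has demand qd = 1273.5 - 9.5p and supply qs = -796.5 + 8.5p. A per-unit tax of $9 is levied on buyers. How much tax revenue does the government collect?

Pre-tax equilibrium: p* = 115, q* = 181.
Tax on buyers shifts demand to qd = 1273.5 − 9.5(p + 9) = 1188 - 9.5p.
1188 - 9.5p = -796.5 + 8.5p gives seller price ps = 110.25; buyers pay pb = 110.25 + 9 = 119.25.
New quantity: q = 1273.5 − 9.5(119.25) = 140.625.
Revenue = 9 × 140.625 = 1265.625.

Tax revenue = 1265.625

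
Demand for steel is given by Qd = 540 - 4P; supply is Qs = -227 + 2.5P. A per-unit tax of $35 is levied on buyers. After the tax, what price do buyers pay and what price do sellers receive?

Pre-tax equilibrium: P* = 118, Q* = 68.
Tax on buyers shifts demand to Qd = 540 − 4(P + 35) = 400 - 4P.
400 - 4P = -227 + 2.5P gives seller price Ps = 1254/13; buyers pay Pb = 1254/13 + 35 = 1709/13.
New quantity: Q = 540 − 4(1709/13) = 184/13.

Buyers pay 1709/13, sellers receive 1254/13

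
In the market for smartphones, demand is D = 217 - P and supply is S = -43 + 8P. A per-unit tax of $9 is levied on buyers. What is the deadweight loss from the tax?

Pre-tax equilibrium: P* = 260/9, Q* = 1693/9.
Tax on buyers shifts demand to D = 217 − 1(P + 9) = 208 - P.
208 - P = -43 + 8P gives seller price Ps = 251/9; buyers pay Pb = 251/9 + 9 = 332/9.
New quantity: Q = 217 − 1(332/9) = 1621/9.
DWL = ½ × 9 × (1693/9 − 1621/9) = 36.

Deadweight loss = 36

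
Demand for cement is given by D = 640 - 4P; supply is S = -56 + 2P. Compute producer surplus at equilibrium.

Equilibrium: 640 - 4P = -56 + 2P gives P* = 116, Q* = 176.
Supply starts at P = 28 (where S = 0).
PS = ½(116 − 28)(176) = 7744.

Producer surplus = 7744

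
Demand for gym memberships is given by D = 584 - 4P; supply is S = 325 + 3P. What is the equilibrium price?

Set D = S: 584 - 4P = 325 + 3P.
259 = 7P, so P* = 37.
Q* = 584 − 4(37) = 436.

P* = 37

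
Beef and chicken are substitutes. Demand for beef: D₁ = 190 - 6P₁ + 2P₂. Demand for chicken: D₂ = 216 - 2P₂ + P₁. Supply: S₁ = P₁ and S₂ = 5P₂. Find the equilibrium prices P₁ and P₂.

Market 1: 190 - 6P₁ + 2P₂ = P₁ → 7P₁ - 2P₂ = 190.
Market 2: 7P₂ - P₁ = 216.
Eliminating P₂: 7×(1) + 2×(2) gives 47P₁ = 1762, so P₁ = 1762/47.
Back-substitute into (2): P₂ = (216 + 1×1762/47) / 7 = 1702/47.

P₁ = 1762/47, P₂ = 1702/47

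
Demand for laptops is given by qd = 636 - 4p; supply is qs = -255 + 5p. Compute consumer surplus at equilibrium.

Consumer surplus = 7200

Equilibrium: 636 - 4p = -255 + 5p gives p* = 99, q* = 240.
Demand choke price (qd = 0): p = 159.
CS = ½(159 − 99)(240) = 7200.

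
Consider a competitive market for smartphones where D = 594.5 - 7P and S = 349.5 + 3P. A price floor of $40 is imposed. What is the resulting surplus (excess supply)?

Equilibrium price would be P* = 24.5, so the floor at 40 binds.
At P = 40: D = 314.5, S = 469.5.
Surplus = 469.5 − 314.5 = 155.

Surplus = 155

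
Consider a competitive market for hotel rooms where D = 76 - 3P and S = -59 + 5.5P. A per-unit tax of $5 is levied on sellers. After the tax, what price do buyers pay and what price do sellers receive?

Buyers pay 325/17, sellers receive 240/17

Pre-tax equilibrium: P* = 270/17, Q* = 482/17.
Tax on sellers shifts supply to S = -59 + 5.5(P − 5) = -86.5 + 5.5P.
76 - 3P = -86.5 + 5.5P gives buyer price Pb = 325/17; sellers receive Ps = 325/17 − 5 = 240/17.
New quantity: Q = 76 − 3(325/17) = 317/17.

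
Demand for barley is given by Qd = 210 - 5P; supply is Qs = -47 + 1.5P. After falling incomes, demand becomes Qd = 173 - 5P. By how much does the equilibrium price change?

Original equilibrium: P* = 514/13, Q* = 160/13.
New equilibrium: 173 - 5P = -47 + 1.5P, so 220 = 6.5P and P' = 440/13; Q' = 173 − 5(440/13) = 49/13.
Change in price: 440/13 − 514/13 = -74/13.

ΔP = -74/13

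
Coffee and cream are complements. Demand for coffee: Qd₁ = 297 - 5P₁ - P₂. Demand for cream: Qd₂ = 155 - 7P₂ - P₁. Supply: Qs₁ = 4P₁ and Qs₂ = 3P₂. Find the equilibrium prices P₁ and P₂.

Market 1: 297 - 5P₁ - P₂ = 4P₁ → 9P₁ + P₂ = 297.
Market 2: 10P₂ + P₁ = 155.
Eliminating P₂: 10×(1) − 1×(2) gives 89P₁ = 2815, so P₁ = 2815/89.
Back-substitute into (2): P₂ = (155 − 1×2815/89) / 10 = 1098/89.

P₁ = 2815/89, P₂ = 1098/89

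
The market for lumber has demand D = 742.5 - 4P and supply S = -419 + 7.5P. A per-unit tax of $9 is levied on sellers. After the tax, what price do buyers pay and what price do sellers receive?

Buyers pay 2458/23, sellers receive 2251/23

Pre-tax equilibrium: P* = 101, Q* = 338.5.
Tax on sellers shifts supply to S = -419 + 7.5(P − 9) = -486.5 + 7.5P.
742.5 - 4P = -486.5 + 7.5P gives buyer price Pb = 2458/23; sellers receive Ps = 2458/23 − 9 = 2251/23.
New quantity: Q = 742.5 − 4(2458/23) = 14491/46.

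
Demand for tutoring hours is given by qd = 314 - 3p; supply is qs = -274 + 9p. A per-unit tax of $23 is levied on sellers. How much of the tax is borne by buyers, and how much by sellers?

Pre-tax equilibrium: p* = 49, q* = 167.
Tax on sellers shifts supply to qs = -274 + 9(p − 23) = -481 + 9p.
314 - 3p = -481 + 9p gives buyer price pb = 66.25; sellers receive ps = 66.25 − 23 = 43.25.
New quantity: q = 314 − 3(66.25) = 115.25.
Buyer burden = 66.25 − 49 = 17.25; seller burden = 49 − 43.25 = 5.75.

Buyers bear $17.25, sellers bear $5.75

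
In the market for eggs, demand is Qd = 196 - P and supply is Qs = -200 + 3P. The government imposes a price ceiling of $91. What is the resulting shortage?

Equilibrium price would be P* = 99, so the ceiling at 91 binds.
At P = 91: Qd = 196 − 1(91) = 105, Qs = -200 + 3(91) = 73.
Shortage = 105 − 73 = 32.

Shortage = 32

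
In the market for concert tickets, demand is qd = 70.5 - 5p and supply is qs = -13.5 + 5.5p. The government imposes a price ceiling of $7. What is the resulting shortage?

Equilibrium price would be p* = 8, so the ceiling at 7 binds.
At p = 7: qd = 70.5 − 5(7) = 35.5, qs = -13.5 + 5.5(7) = 25.
Shortage = 35.5 − 25 = 10.5.

Shortage = 10.5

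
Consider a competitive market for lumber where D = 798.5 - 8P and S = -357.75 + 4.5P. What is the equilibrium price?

P* = 92.5

Set D = S: 798.5 - 8P = -357.75 + 4.5P.
1156.25 = 12.5P, so P* = 92.5.
Q* = 798.5 − 8(92.5) = 58.5.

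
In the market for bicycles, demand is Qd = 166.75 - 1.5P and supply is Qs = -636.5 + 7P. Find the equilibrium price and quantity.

P* = 94.5, Q* = 25

Set Qd = Qs: 166.75 - 1.5P = -636.5 + 7P.
803.25 = 8.5P, so P* = 94.5.
Q* = 166.75 − 1.5(94.5) = 25.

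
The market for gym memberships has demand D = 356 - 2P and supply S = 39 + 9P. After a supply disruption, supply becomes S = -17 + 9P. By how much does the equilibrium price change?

ΔP = 56/11

Original equilibrium: P* = 317/11, Q* = 3282/11.
New equilibrium: 356 - 2P = -17 + 9P, so 373 = 11P and P' = 373/11; Q' = 356 − 2(373/11) = 3170/11.
Change in price: 373/11 − 317/11 = 56/11.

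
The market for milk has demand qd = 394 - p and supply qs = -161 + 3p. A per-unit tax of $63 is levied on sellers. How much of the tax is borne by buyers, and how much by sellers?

Pre-tax equilibrium: p* = 138.75, q* = 255.25.
Tax on sellers shifts supply to qs = -161 + 3(p − 63) = -350 + 3p.
394 - p = -350 + 3p gives buyer price pb = 186; sellers receive ps = 186 − 63 = 123.
New quantity: q = 394 − 1(186) = 208.
Buyer burden = 186 − 138.75 = 47.25; seller burden = 138.75 − 123 = 15.75.

Buyers bear $47.25, sellers bear $15.75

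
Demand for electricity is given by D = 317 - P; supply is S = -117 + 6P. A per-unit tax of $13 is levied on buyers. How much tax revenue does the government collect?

Tax revenue = 22191/7

Pre-tax equilibrium: P* = 62, Q* = 255.
Tax on buyers shifts demand to D = 317 − 1(P + 13) = 304 - P.
304 - P = -117 + 6P gives seller price Ps = 421/7; buyers pay Pb = 421/7 + 13 = 512/7.
New quantity: Q = 317 − 1(512/7) = 1707/7.
Revenue = 13 × 1707/7 = 22191/7.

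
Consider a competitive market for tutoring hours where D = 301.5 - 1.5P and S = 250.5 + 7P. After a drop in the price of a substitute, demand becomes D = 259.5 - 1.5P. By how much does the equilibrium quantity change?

ΔQ = -588/17

Original equilibrium: P* = 6, Q* = 292.5.
New equilibrium: 259.5 - 1.5P = 250.5 + 7P, so 9 = 8.5P and P' = 18/17; Q' = 259.5 − 1.5(18/17) = 8769/34.
Change in quantity: 8769/34 − 292.5 = -588/17.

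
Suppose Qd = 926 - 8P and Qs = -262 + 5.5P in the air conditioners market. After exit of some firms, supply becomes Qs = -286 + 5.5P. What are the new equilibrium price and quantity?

Original equilibrium: P* = 88, Q* = 222.
New equilibrium: 926 - 8P = -286 + 5.5P, so 1212 = 13.5P and P' = 808/9; Q' = 926 − 8(808/9) = 1870/9.

P' = 808/9, Q' = 1870/9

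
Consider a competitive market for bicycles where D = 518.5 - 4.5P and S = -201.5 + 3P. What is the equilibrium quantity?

Q* = 86.5

Set D = S: 518.5 - 4.5P = -201.5 + 3P.
720 = 7.5P, so P* = 96.
Q* = 518.5 − 4.5(96) = 86.5.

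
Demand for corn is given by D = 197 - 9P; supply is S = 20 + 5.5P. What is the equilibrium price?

Set D = S: 197 - 9P = 20 + 5.5P.
177 = 14.5P, so P* = 354/29.
Q* = 197 − 9(354/29) = 2527/29.

P* = 354/29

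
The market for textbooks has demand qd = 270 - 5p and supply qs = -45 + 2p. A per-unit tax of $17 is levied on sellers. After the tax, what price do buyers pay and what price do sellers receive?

Buyers pay 349/7, sellers receive 230/7

Pre-tax equilibrium: p* = 45, q* = 45.
Tax on sellers shifts supply to qs = -45 + 2(p − 17) = -79 + 2p.
270 - 5p = -79 + 2p gives buyer price pb = 349/7; sellers receive ps = 349/7 − 17 = 230/7.
New quantity: q = 270 − 5(349/7) = 145/7.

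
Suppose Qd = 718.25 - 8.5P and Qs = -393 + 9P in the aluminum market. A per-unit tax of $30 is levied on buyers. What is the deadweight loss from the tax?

Deadweight loss = 13770/7

Pre-tax equilibrium: P* = 63.5, Q* = 178.5.
Tax on buyers shifts demand to Qd = 718.25 − 8.5(P + 30) = 463.25 - 8.5P.
463.25 - 8.5P = -393 + 9P gives seller price Ps = 685/14; buyers pay Pb = 685/14 + 30 = 1105/14.
New quantity: Q = 718.25 − 8.5(1105/14) = 663/14.
DWL = ½ × 30 × (178.5 − 663/14) = 13770/7.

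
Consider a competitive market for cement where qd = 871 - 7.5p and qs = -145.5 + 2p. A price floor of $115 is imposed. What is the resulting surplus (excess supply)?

Equilibrium price would be p* = 107, so the floor at 115 binds.
At p = 115: qd = 8.5, qs = 84.5.
Surplus = 84.5 − 8.5 = 76.

Surplus = 76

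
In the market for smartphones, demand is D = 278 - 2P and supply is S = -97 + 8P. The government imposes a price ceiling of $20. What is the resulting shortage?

Equilibrium price would be P* = 37.5, so the ceiling at 20 binds.
At P = 20: D = 278 − 2(20) = 238, S = -97 + 8(20) = 63.
Shortage = 238 − 63 = 175.

Shortage = 175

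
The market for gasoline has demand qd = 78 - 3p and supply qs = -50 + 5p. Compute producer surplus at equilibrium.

Equilibrium: 78 - 3p = -50 + 5p gives p* = 16, q* = 30.
Supply starts at p = 10 (where qs = 0).
PS = ½(16 − 10)(30) = 90.

Producer surplus = 90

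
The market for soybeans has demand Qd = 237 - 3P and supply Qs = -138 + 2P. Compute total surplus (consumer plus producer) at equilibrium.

Equilibrium: 237 - 3P = -138 + 2P gives P* = 75, Q* = 12.
Demand choke price: P = 79; supply starts at P = 69.
CS = ½(79 − 75)(12) = 24; PS = ½(75 − 69)(12) = 36.

Total surplus = 60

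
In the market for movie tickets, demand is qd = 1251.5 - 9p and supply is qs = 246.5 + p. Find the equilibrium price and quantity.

Set qd = qs: 1251.5 - 9p = 246.5 + p.
1005 = 10p, so p* = 100.5.
q* = 1251.5 − 9(100.5) = 347.

p* = 100.5, q* = 347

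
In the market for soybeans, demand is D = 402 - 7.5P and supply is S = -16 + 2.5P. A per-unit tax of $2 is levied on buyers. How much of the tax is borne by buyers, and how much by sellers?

Pre-tax equilibrium: P* = 41.8, Q* = 88.5.
Tax on buyers shifts demand to D = 402 − 7.5(P + 2) = 387 - 7.5P.
387 - 7.5P = -16 + 2.5P gives seller price Ps = 40.3; buyers pay Pb = 40.3 + 2 = 42.3.
New quantity: Q = 402 − 7.5(42.3) = 84.75.
Buyer burden = 42.3 − 41.8 = 0.5; seller burden = 41.8 − 40.3 = 1.5.

Buyers bear $0.5, sellers bear $1.5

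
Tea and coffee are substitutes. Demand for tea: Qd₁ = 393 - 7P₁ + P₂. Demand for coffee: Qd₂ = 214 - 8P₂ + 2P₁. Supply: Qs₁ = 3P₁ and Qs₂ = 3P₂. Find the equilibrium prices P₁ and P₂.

Market 1: 393 - 7P₁ + P₂ = 3P₁ → 10P₁ - P₂ = 393.
Market 2: 11P₂ - 2P₁ = 214.
Eliminating P₂: 11×(1) + 1×(2) gives 108P₁ = 4537, so P₁ = 4537/108.
Back-substitute into (2): P₂ = (214 + 2×4537/108) / 11 = 1463/54.

P₁ = 4537/108, P₂ = 1463/54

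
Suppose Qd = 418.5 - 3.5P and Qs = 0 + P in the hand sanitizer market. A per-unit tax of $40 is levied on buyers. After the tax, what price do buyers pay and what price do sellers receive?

Pre-tax equilibrium: P* = 93, Q* = 93.
Tax on buyers shifts demand to Qd = 418.5 − 3.5(P + 40) = 278.5 - 3.5P.
278.5 - 3.5P = 0 + P gives seller price Ps = 557/9; buyers pay Pb = 557/9 + 40 = 917/9.
New quantity: Q = 418.5 − 3.5(917/9) = 557/9.

Buyers pay 917/9, sellers receive 557/9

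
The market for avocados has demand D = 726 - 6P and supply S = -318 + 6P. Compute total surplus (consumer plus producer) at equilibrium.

Equilibrium: 726 - 6P = -318 + 6P gives P* = 87, Q* = 204.
Demand choke price: P = 121; supply starts at P = 53.
CS = ½(121 − 87)(204) = 3468; PS = ½(87 − 53)(204) = 3468.

Total surplus = 6936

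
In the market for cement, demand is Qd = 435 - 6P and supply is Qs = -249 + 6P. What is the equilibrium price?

P* = 57

Set Qd = Qs: 435 - 6P = -249 + 6P.
684 = 12P, so P* = 57.
Q* = 435 − 6(57) = 93.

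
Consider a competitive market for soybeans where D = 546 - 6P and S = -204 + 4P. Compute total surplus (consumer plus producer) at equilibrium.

Total surplus = 1920

Equilibrium: 546 - 6P = -204 + 4P gives P* = 75, Q* = 96.
Demand choke price: P = 91; supply starts at P = 51.
CS = ½(91 − 75)(96) = 768; PS = ½(75 − 51)(96) = 1152.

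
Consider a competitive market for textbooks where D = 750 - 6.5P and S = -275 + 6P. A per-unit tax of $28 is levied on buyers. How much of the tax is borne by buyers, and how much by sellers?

Pre-tax equilibrium: P* = 82, Q* = 217.
Tax on buyers shifts demand to D = 750 − 6.5(P + 28) = 568 - 6.5P.
568 - 6.5P = -275 + 6P gives seller price Ps = 67.44; buyers pay Pb = 67.44 + 28 = 95.44.
New quantity: Q = 750 − 6.5(95.44) = 129.64.
Buyer burden = 95.44 − 82 = 13.44; seller burden = 82 − 67.44 = 14.56.

Buyers bear $13.44, sellers bear $14.56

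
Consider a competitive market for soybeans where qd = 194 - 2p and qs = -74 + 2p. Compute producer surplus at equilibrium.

Producer surplus = 900

Equilibrium: 194 - 2p = -74 + 2p gives p* = 67, q* = 60.
Supply starts at p = 37 (where qs = 0).
PS = ½(67 − 37)(60) = 900.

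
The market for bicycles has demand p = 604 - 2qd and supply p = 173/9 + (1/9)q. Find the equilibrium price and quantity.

Set the two price expressions equal: 604 - 2q = 173/9 + (1/9)q.
5263/9 = (19/9)q, so q* = 277.
p* = 604 − (2)(277) = 50.

p* = 50, q* = 277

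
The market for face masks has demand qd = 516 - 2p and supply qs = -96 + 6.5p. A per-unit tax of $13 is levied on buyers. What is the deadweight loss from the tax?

Pre-tax equilibrium: p* = 72, q* = 372.
Tax on buyers shifts demand to qd = 516 − 2(p + 13) = 490 - 2p.
490 - 2p = -96 + 6.5p gives seller price ps = 1172/17; buyers pay pb = 1172/17 + 13 = 1393/17.
New quantity: q = 516 − 2(1393/17) = 5986/17.
DWL = ½ × 13 × (372 − 5986/17) = 2197/17.

Deadweight loss = 2197/17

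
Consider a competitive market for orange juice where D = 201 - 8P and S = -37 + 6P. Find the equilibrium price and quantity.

Set D = S: 201 - 8P = -37 + 6P.
238 = 14P, so P* = 17.
Q* = 201 − 8(17) = 65.

P* = 17, Q* = 65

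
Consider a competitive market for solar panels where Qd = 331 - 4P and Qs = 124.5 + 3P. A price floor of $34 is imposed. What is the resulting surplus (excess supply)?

Equilibrium price would be P* = 29.5, so the floor at 34 binds.
At P = 34: Qd = 195, Qs = 226.5.
Surplus = 226.5 − 195 = 31.5.

Surplus = 31.5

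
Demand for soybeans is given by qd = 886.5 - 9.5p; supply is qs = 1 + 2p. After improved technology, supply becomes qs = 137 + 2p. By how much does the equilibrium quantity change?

Δq = 2584/23

Original equilibrium: p* = 77, q* = 155.
New equilibrium: 886.5 - 9.5p = 137 + 2p, so 749.5 = 11.5p and p' = 1499/23; q' = 886.5 − 9.5(1499/23) = 6149/23.
Change in quantity: 6149/23 − 155 = 2584/23.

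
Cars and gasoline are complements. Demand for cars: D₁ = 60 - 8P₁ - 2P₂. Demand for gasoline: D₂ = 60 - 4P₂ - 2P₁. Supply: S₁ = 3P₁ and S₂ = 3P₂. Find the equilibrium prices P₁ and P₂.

P₁ = 300/73, P₂ = 540/73

Market 1: 60 - 8P₁ - 2P₂ = 3P₁ → 11P₁ + 2P₂ = 60.
Market 2: 7P₂ + 2P₁ = 60.
Eliminating P₂: 7×(1) − 2×(2) gives 73P₁ = 300, so P₁ = 300/73.
Back-substitute into (2): P₂ = (60 − 2×300/73) / 7 = 540/73.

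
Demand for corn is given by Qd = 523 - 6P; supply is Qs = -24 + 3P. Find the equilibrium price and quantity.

P* = 547/9, Q* = 475/3

Set Qd = Qs: 523 - 6P = -24 + 3P.
547 = 9P, so P* = 547/9.
Q* = 523 − 6(547/9) = 475/3.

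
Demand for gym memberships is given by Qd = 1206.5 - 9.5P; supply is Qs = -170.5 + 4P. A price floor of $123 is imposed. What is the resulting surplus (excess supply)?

Surplus = 283.5

Equilibrium price would be P* = 102, so the floor at 123 binds.
At P = 123: Qd = 38, Qs = 321.5.
Surplus = 321.5 − 38 = 283.5.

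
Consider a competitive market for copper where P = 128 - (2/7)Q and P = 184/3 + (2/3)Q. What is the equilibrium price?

P* = 108

Set the two price expressions equal: 128 - (2/7)Q = 184/3 + (2/3)Q.
200/3 = (20/21)Q, so Q* = 70.
P* = 128 − (2/7)(70) = 108.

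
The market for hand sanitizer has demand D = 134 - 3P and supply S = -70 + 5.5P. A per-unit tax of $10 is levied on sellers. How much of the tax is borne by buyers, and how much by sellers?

Pre-tax equilibrium: P* = 24, Q* = 62.
Tax on sellers shifts supply to S = -70 + 5.5(P − 10) = -125 + 5.5P.
134 - 3P = -125 + 5.5P gives buyer price Pb = 518/17; sellers receive Ps = 518/17 − 10 = 348/17.
New quantity: Q = 134 − 3(518/17) = 724/17.
Buyer burden = 518/17 − 24 = 110/17; seller burden = 24 − 348/17 = 60/17.

Buyers bear 110/17, sellers bear 60/17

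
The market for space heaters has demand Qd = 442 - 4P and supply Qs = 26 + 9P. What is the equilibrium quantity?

Q* = 314

Set Qd = Qs: 442 - 4P = 26 + 9P.
416 = 13P, so P* = 32.
Q* = 442 − 4(32) = 314.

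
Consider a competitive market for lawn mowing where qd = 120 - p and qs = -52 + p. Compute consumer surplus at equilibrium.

Consumer surplus = 578

Equilibrium: 120 - p = -52 + p gives p* = 86, q* = 34.
Demand choke price (qd = 0): p = 120.
CS = ½(120 − 86)(34) = 578.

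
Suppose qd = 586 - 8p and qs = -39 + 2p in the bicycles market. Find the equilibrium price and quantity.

p* = 62.5, q* = 86

Set qd = qs: 586 - 8p = -39 + 2p.
625 = 10p, so p* = 62.5.
q* = 586 − 8(62.5) = 86.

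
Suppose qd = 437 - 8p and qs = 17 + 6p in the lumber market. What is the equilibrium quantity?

q* = 197

Set qd = qs: 437 - 8p = 17 + 6p.
420 = 14p, so p* = 30.
q* = 437 − 8(30) = 197.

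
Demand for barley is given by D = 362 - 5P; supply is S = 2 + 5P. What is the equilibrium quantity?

Q* = 182

Set D = S: 362 - 5P = 2 + 5P.
360 = 10P, so P* = 36.
Q* = 362 − 5(36) = 182.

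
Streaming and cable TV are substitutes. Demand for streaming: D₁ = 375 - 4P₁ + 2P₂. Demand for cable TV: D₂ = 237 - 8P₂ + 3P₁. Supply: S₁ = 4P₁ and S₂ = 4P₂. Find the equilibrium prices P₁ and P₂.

Market 1: 375 - 4P₁ + 2P₂ = 4P₁ → 8P₁ - 2P₂ = 375.
Market 2: 12P₂ - 3P₁ = 237.
Eliminating P₂: 12×(1) + 2×(2) gives 90P₁ = 4974, so P₁ = 829/15.
Back-substitute into (2): P₂ = (237 + 3×829/15) / 12 = 1007/30.

P₁ = 829/15, P₂ = 1007/30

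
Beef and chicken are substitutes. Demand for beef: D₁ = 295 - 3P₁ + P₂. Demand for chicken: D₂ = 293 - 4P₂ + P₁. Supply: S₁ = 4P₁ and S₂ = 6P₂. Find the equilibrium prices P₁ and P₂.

P₁ = 47, P₂ = 34

Market 1: 295 - 3P₁ + P₂ = 4P₁ → 7P₁ - P₂ = 295.
Market 2: 10P₂ - P₁ = 293.
Eliminating P₂: 10×(1) + 1×(2) gives 69P₁ = 3243, so P₁ = 47.
Back-substitute into (2): P₂ = (293 + 1×47) / 10 = 34.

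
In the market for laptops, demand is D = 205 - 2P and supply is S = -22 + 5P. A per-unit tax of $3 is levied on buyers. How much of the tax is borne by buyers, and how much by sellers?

Pre-tax equilibrium: P* = 227/7, Q* = 981/7.
Tax on buyers shifts demand to D = 205 − 2(P + 3) = 199 - 2P.
199 - 2P = -22 + 5P gives seller price Ps = 221/7; buyers pay Pb = 221/7 + 3 = 242/7.
New quantity: Q = 205 − 2(242/7) = 951/7.
Buyer burden = 242/7 − 227/7 = 15/7; seller burden = 227/7 − 221/7 = 6/7.

Buyers bear 15/7, sellers bear 6/7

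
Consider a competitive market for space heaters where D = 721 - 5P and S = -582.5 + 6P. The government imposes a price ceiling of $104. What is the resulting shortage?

Shortage = 159.5

Equilibrium price would be P* = 118.5, so the ceiling at 104 binds.
At P = 104: D = 721 − 5(104) = 201, S = -582.5 + 6(104) = 41.5.
Shortage = 201 − 41.5 = 159.5.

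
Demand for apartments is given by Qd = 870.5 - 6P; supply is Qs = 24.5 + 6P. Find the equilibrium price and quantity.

P* = 70.5, Q* = 447.5

Set Qd = Qs: 870.5 - 6P = 24.5 + 6P.
846 = 12P, so P* = 70.5.
Q* = 870.5 − 6(70.5) = 447.5.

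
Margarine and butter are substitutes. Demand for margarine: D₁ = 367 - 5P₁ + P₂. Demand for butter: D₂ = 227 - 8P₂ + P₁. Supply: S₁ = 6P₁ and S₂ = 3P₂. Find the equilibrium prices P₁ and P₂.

P₁ = 533/15, P₂ = 358/15

Market 1: 367 - 5P₁ + P₂ = 6P₁ → 11P₁ - P₂ = 367.
Market 2: 11P₂ - P₁ = 227.
Eliminating P₂: 11×(1) + 1×(2) gives 120P₁ = 4264, so P₁ = 533/15.
Back-substitute into (2): P₂ = (227 + 1×533/15) / 11 = 358/15.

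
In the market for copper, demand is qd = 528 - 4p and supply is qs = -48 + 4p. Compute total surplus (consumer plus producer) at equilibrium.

Equilibrium: 528 - 4p = -48 + 4p gives p* = 72, q* = 240.
Demand choke price: p = 132; supply starts at p = 12.
CS = ½(132 − 72)(240) = 7200; PS = ½(72 − 12)(240) = 7200.

Total surplus = 14400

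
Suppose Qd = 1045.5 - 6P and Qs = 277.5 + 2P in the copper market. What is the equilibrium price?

Set Qd = Qs: 1045.5 - 6P = 277.5 + 2P.
768 = 8P, so P* = 96.
Q* = 1045.5 − 6(96) = 469.5.

P* = 96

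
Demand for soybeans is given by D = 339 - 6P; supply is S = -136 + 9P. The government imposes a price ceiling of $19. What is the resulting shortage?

Equilibrium price would be P* = 95/3, so the ceiling at 19 binds.
At P = 19: D = 339 − 6(19) = 225, S = -136 + 9(19) = 35.
Shortage = 225 − 35 = 190.

Shortage = 190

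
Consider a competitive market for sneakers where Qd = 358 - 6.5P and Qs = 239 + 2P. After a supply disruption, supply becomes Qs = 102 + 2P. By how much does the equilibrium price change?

Original equilibrium: P* = 14, Q* = 267.
New equilibrium: 358 - 6.5P = 102 + 2P, so 256 = 8.5P and P' = 512/17; Q' = 358 − 6.5(512/17) = 2758/17.
Change in price: 512/17 − 14 = 274/17.

ΔP = 274/17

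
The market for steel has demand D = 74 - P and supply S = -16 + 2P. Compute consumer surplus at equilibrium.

Consumer surplus = 968

Equilibrium: 74 - P = -16 + 2P gives P* = 30, Q* = 44.
Demand choke price (D = 0): P = 74.
CS = ½(74 − 30)(44) = 968.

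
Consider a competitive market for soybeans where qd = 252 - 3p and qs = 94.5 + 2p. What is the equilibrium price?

p* = 31.5

Set qd = qs: 252 - 3p = 94.5 + 2p.
157.5 = 5p, so p* = 31.5.
q* = 252 − 3(31.5) = 157.5.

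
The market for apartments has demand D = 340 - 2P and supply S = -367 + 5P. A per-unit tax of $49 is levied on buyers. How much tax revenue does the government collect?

Tax revenue = 3332

Pre-tax equilibrium: P* = 101, Q* = 138.
Tax on buyers shifts demand to D = 340 − 2(P + 49) = 242 - 2P.
242 - 2P = -367 + 5P gives seller price Ps = 87; buyers pay Pb = 87 + 49 = 136.
New quantity: Q = 340 − 2(136) = 68.
Revenue = 49 × 68 = 3332.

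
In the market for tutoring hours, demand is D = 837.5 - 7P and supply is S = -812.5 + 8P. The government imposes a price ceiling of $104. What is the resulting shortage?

Equilibrium price would be P* = 110, so the ceiling at 104 binds.
At P = 104: D = 837.5 − 7(104) = 109.5, S = -812.5 + 8(104) = 19.5.
Shortage = 109.5 − 19.5 = 90.

Shortage = 90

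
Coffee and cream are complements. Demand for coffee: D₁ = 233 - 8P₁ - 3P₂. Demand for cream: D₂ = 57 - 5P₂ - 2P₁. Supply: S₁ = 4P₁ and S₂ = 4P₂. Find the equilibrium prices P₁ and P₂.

P₁ = 321/17, P₂ = 109/51

Market 1: 233 - 8P₁ - 3P₂ = 4P₁ → 12P₁ + 3P₂ = 233.
Market 2: 9P₂ + 2P₁ = 57.
Eliminating P₂: 9×(1) − 3×(2) gives 102P₁ = 1926, so P₁ = 321/17.
Back-substitute into (2): P₂ = (57 − 2×321/17) / 9 = 109/51.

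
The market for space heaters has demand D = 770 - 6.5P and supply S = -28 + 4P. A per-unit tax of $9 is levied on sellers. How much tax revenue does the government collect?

Tax revenue = 15984/7

Pre-tax equilibrium: P* = 76, Q* = 276.
Tax on sellers shifts supply to S = -28 + 4(P − 9) = -64 + 4P.
770 - 6.5P = -64 + 4P gives buyer price Pb = 556/7; sellers receive Ps = 556/7 − 9 = 493/7.
New quantity: Q = 770 − 6.5(556/7) = 1776/7.
Revenue = 9 × 1776/7 = 15984/7.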